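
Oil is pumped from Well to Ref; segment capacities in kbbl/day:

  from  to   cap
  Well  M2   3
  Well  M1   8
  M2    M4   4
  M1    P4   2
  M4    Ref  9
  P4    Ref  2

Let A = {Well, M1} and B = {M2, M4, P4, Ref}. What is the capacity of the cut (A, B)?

5

Edges leaving {Well, M1}: Well→M2 (3), M1→P4 (2).
Cut capacity = 3 + 2 = 5.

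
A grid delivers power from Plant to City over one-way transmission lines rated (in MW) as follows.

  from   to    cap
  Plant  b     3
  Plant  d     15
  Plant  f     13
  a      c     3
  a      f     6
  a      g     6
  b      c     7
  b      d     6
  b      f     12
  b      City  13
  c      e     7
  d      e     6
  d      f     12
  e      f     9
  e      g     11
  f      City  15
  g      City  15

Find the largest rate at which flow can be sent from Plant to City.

Augment Plant→b→City: bottleneck 3, flow now 3.
Augment Plant→f→City: bottleneck 13, flow now 16.
Augment Plant→d→f→City: bottleneck 2, flow now 18.
Augment Plant→d→e→g→City: bottleneck 6, flow now 24.
No augmenting path remains; maximum flow = 24.
In the residual graph, reachable from Plant: {Plant, d, f}.
Min-cut edges: Plant→b (3), d→e (6), f→City (15); capacity 3 + 6 + 15 = 24.
This cut is saturated, so no flow can exceed 24.

24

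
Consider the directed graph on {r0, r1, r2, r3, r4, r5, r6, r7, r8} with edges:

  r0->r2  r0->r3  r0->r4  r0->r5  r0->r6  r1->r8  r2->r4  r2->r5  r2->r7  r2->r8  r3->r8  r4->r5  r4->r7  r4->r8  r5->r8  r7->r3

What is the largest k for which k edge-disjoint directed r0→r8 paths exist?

Assign every edge capacity 1; by Menger, the answer equals the max flow.
Path r0→r2→r8 (+1); total 1.
Path r0→r3→r8 (+1); total 2.
Path r0→r4→r8 (+1); total 3.
Path r0→r5→r8 (+1); total 4.
No residual r0→r8 path; max flow = 4.
Certifying cut of size 4: {r0→r2, r0→r3, r0→r4, r0→r5}.

4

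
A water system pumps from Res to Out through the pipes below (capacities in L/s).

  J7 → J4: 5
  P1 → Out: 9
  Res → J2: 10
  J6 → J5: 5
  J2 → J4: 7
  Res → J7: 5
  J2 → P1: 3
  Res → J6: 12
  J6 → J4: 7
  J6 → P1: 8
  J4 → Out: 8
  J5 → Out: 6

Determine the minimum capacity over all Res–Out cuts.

22

Augment Res→J7→J4→Out: bottleneck 5, flow now 5.
Augment Res→J2→J4→Out: bottleneck 3, flow now 8.
Augment Res→J2→P1→Out: bottleneck 3, flow now 11.
Augment Res→J6→J5→Out: bottleneck 5, flow now 16.
Augment Res→J6→P1→Out: bottleneck 6, flow now 22.
No augmenting path remains; maximum flow = 22.
By max-flow min-cut, the minimum cut capacity equals the max flow.
In the residual graph, reachable from Res: {Res, J7, J2, J6, J4, P1}.
Min-cut edges: J6→J5 (5), J4→Out (8), P1→Out (9); capacity 5 + 8 + 9 = 22.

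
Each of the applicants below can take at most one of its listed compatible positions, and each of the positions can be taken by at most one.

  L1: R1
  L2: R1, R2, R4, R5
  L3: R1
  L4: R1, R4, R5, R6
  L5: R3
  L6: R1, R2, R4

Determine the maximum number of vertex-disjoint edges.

5

Unit-capacity flow: source→left, listed edges, right→sink; max matching = max flow.
Augmenting path L1→R1 (+1); matched 1.
Augmenting path L2→R2 (+1); matched 2.
Augmenting path L4→R4 (+1); matched 3.
Augmenting path L5→R3 (+1); matched 4.
Augmenting path L6→R2→L2→R5 (+1); matched 5.
No augmenting path remains; maximum matching = 5.
König certificate: {L2, L4, L5, L6, R1} is a vertex cover of size 5 (every listed pair touches it), so no matching can be larger.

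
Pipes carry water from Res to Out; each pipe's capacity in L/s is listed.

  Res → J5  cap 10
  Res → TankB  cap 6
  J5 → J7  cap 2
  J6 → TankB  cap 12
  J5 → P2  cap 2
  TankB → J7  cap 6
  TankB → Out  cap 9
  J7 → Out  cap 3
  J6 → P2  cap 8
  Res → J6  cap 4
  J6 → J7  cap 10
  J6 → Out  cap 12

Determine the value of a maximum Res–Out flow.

Augment Res→J6→Out: bottleneck 4, flow now 4.
Augment Res→TankB→Out: bottleneck 6, flow now 10.
Augment Res→J5→J7→Out: bottleneck 2, flow now 12.
No augmenting path remains; maximum flow = 12.
In the residual graph, reachable from Res: {Res, J5, P2}.
Min-cut edges: Res→J6 (4), Res→TankB (6), J5→J7 (2); capacity 4 + 6 + 2 = 12.
This cut is saturated, so no flow can exceed 12.

12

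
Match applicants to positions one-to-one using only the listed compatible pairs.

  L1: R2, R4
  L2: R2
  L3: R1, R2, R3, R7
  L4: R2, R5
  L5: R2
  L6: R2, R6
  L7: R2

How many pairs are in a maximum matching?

Unit-capacity flow: source→left, listed edges, right→sink; max matching = max flow.
Augmenting path L1→R2 (+1); matched 1.
Augmenting path L3→R1 (+1); matched 2.
Augmenting path L4→R5 (+1); matched 3.
Augmenting path L6→R6 (+1); matched 4.
Augmenting path L2→R2→L1→R4 (+1); matched 5.
No augmenting path remains; maximum matching = 5.
König certificate: {L1, L3, L4, L6, R2} is a vertex cover of size 5 (every listed pair touches it), so no matching can be larger.

5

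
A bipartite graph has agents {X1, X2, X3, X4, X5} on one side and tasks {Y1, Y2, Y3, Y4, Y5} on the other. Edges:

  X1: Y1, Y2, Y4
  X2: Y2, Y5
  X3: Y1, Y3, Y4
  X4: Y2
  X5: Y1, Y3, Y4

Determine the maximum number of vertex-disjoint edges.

5

Unit-capacity flow: source→left, listed edges, right→sink; max matching = max flow.
Augmenting path X1→Y1 (+1); matched 1.
Augmenting path X2→Y2 (+1); matched 2.
Augmenting path X3→Y3 (+1); matched 3.
Augmenting path X5→Y4 (+1); matched 4.
Augmenting path X4→Y2→X2→Y5 (+1); matched 5.
No augmenting path remains; maximum matching = 5.
König certificate: {X1, X2, X3, X4, X5} is a vertex cover of size 5 (every listed pair touches it), so no matching can be larger.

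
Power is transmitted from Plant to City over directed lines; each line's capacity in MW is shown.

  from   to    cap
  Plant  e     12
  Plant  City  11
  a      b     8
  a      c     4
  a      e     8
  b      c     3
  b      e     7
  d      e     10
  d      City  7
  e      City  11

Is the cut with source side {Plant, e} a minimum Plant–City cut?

Given cut capacity: 11 + 11 = 22.
Augment Plant→City: bottleneck 11, flow now 11.
Augment Plant→e→City: bottleneck 11, flow now 22.
No augmenting path remains; maximum flow = 22.
Cut capacity 22 equals the max flow, so it is a minimum cut.

Yes — it is a minimum cut (capacity 22).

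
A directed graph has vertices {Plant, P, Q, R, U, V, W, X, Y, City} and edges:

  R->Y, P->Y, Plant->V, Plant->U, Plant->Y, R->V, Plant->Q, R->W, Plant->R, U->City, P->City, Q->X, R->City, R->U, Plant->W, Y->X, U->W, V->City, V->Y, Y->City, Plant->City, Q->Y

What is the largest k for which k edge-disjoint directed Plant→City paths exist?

Assign every edge capacity 1; by Menger, the answer equals the max flow.
Path Plant→City (+1); total 1.
Path Plant→R→City (+1); total 2.
Path Plant→U→City (+1); total 3.
Path Plant→V→City (+1); total 4.
Path Plant→Y→City (+1); total 5.
No residual Plant→City path; max flow = 5.
Certifying cut of size 5: {Plant→City, Plant→R, Plant→U, Plant→V, Y→City}.

5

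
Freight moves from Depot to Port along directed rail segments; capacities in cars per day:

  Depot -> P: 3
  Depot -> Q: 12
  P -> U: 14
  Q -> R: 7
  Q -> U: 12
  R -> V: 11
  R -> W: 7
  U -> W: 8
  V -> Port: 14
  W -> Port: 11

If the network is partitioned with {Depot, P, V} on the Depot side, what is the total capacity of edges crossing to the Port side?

Edges leaving {Depot, P, V}: Depot→Q (12), P→U (14), V→Port (14).
Cut capacity = 12 + 14 + 14 = 40.

40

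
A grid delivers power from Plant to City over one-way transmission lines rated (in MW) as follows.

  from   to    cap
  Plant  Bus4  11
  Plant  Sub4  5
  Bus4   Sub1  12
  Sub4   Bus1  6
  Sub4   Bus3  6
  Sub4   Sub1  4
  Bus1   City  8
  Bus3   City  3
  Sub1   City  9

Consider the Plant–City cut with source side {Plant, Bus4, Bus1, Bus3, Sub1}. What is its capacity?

Edges leaving {Plant, Bus4, Bus1, Bus3, Sub1}: Plant→Sub4 (5), Bus1→City (8), Bus3→City (3), Sub1→City (9).
Cut capacity = 5 + 8 + 3 + 9 = 25.

25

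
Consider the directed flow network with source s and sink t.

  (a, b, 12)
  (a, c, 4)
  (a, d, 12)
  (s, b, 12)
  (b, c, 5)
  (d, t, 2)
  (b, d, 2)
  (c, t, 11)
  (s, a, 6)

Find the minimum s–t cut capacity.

Augment s→a→c→t: bottleneck 4, flow now 4.
Augment s→a→d→t: bottleneck 2, flow now 6.
Augment s→b→c→t: bottleneck 5, flow now 11.
No augmenting path remains; maximum flow = 11.
By max-flow min-cut, the minimum cut capacity equals the max flow.
In the residual graph, reachable from s: {s, a, b, d}.
Min-cut edges: a→c (4), b→c (5), d→t (2); capacity 4 + 5 + 2 = 11.

11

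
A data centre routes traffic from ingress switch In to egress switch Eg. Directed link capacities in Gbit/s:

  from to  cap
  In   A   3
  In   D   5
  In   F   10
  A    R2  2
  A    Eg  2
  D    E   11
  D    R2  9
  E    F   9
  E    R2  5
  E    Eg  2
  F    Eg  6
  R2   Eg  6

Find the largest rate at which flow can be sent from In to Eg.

Augment In→A→Eg: bottleneck 2, flow now 2.
Augment In→F→Eg: bottleneck 6, flow now 8.
Augment In→A→R2→Eg: bottleneck 1, flow now 9.
Augment In→D→E→Eg: bottleneck 2, flow now 11.
Augment In→D→R2→Eg: bottleneck 3, flow now 14.
No augmenting path remains; maximum flow = 14.
In the residual graph, reachable from In: {In, F}.
Min-cut edges: In→A (3), In→D (5), F→Eg (6); capacity 3 + 5 + 6 = 14.
This cut is saturated, so no flow can exceed 14.

14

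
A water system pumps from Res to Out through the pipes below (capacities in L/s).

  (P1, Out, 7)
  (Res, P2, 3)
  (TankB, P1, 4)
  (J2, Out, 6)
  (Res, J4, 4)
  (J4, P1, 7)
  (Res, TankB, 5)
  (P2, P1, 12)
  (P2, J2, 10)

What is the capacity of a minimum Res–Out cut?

Augment Res→P2→J2→Out: bottleneck 3, flow now 3.
Augment Res→J4→P1→Out: bottleneck 4, flow now 7.
Augment Res→TankB→P1→Out: bottleneck 3, flow now 10.
No augmenting path remains; maximum flow = 10.
By max-flow min-cut, the minimum cut capacity equals the max flow.
In the residual graph, reachable from Res: {Res, J4, TankB, P1}.
Min-cut edges: Res→P2 (3), P1→Out (7); capacity 3 + 7 = 10.

10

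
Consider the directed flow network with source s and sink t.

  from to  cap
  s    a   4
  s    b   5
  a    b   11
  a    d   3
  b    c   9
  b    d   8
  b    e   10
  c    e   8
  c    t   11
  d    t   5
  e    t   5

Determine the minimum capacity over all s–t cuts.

9

Augment s→a→d→t: bottleneck 3, flow now 3.
Augment s→b→c→t: bottleneck 5, flow now 8.
Augment s→a→b→c→t: bottleneck 1, flow now 9.
No augmenting path remains; maximum flow = 9.
By max-flow min-cut, the minimum cut capacity equals the max flow.
In the residual graph, reachable from s: {s}.
Min-cut edges: s→a (4), s→b (5); capacity 4 + 5 = 9.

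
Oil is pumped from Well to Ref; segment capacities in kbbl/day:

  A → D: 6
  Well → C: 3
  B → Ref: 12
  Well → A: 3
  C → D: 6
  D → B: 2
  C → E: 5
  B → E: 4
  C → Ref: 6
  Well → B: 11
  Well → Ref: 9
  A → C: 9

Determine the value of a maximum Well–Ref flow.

26

Augment Well→Ref: bottleneck 9, flow now 9.
Augment Well→B→Ref: bottleneck 11, flow now 20.
Augment Well→C→Ref: bottleneck 3, flow now 23.
Augment Well→A→C→Ref: bottleneck 3, flow now 26.
No augmenting path remains; maximum flow = 26.
In the residual graph, reachable from Well: {Well}.
Min-cut edges: Well→A (3), Well→B (11), Well→C (3), Well→Ref (9); capacity 3 + 11 + 3 + 9 = 26.
This cut is saturated, so no flow can exceed 26.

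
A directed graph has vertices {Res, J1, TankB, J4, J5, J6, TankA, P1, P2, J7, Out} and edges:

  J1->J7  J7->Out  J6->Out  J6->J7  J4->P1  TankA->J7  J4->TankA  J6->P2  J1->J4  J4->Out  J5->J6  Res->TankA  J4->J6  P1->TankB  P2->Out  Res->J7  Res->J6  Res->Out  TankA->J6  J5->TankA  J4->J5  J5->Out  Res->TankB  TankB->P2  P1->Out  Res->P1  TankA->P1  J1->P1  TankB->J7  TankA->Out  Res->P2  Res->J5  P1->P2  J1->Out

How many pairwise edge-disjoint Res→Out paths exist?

Assign every edge capacity 1; by Menger, the answer equals the max flow.
Path Res→Out (+1); total 1.
Path Res→J5→Out (+1); total 2.
Path Res→J6→Out (+1); total 3.
Path Res→TankA→Out (+1); total 4.
Path Res→P1→Out (+1); total 5.
Path Res→P2→Out (+1); total 6.
Path Res→J7→Out (+1); total 7.
No residual Res→Out path; max flow = 7.
Certifying cut of size 7: {J7→Out, P2→Out, Res→J5, Res→J6, Res→Out, Res→P1, Res→TankA}.

7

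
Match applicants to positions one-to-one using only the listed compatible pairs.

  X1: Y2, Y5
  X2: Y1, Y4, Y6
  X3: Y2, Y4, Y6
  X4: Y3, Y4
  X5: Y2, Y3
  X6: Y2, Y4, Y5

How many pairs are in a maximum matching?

Unit-capacity flow: source→left, listed edges, right→sink; max matching = max flow.
Augmenting path X1→Y2 (+1); matched 1.
Augmenting path X2→Y1 (+1); matched 2.
Augmenting path X3→Y4 (+1); matched 3.
Augmenting path X4→Y3 (+1); matched 4.
Augmenting path X6→Y5 (+1); matched 5.
Augmenting path X5→Y3→X4→Y4→X3→Y6 (+1); matched 6.
No augmenting path remains; maximum matching = 6.
König certificate: {X1, X2, X3, X4, X5, X6} is a vertex cover of size 6 (every listed pair touches it), so no matching can be larger.

6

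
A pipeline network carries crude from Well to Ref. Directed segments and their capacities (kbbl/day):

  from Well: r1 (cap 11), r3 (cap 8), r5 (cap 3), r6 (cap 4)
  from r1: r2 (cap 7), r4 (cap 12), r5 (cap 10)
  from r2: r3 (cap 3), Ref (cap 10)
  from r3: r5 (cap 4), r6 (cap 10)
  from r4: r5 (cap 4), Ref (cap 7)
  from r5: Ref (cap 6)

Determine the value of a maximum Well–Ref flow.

Augment Well→r5→Ref: bottleneck 3, flow now 3.
Augment Well→r1→r2→Ref: bottleneck 7, flow now 10.
Augment Well→r1→r4→Ref: bottleneck 4, flow now 14.
Augment Well→r3→r5→Ref: bottleneck 3, flow now 17.
No augmenting path remains; maximum flow = 17.
In the residual graph, reachable from Well: {Well, r3, r5, r6}.
Min-cut edges: Well→r1 (11), r5→Ref (6); capacity 11 + 6 = 17.
This cut is saturated, so no flow can exceed 17.

17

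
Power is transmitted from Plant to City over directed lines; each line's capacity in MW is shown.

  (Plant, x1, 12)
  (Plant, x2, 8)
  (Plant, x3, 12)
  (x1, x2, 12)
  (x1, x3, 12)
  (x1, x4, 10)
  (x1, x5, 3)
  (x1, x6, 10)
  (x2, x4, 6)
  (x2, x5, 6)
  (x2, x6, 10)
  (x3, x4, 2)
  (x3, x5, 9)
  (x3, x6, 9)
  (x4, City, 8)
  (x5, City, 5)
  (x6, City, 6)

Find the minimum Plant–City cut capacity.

19

Augment Plant→x1→x4→City: bottleneck 8, flow now 8.
Augment Plant→x1→x5→City: bottleneck 3, flow now 11.
Augment Plant→x1→x6→City: bottleneck 1, flow now 12.
Augment Plant→x2→x5→City: bottleneck 2, flow now 14.
Augment Plant→x2→x6→City: bottleneck 5, flow now 19.
No augmenting path remains; maximum flow = 19.
By max-flow min-cut, the minimum cut capacity equals the max flow.
In the residual graph, reachable from Plant: {Plant, x1, x2, x3, x4, x5, x6}.
Min-cut edges: x4→City (8), x5→City (5), x6→City (6); capacity 8 + 5 + 6 = 19.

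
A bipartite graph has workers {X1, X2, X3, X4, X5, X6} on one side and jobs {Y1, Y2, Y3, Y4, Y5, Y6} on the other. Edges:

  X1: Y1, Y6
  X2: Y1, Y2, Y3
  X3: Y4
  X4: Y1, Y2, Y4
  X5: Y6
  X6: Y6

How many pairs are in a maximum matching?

5

Unit-capacity flow: source→left, listed edges, right→sink; max matching = max flow.
Augmenting path X1→Y1 (+1); matched 1.
Augmenting path X2→Y2 (+1); matched 2.
Augmenting path X3→Y4 (+1); matched 3.
Augmenting path X5→Y6 (+1); matched 4.
Augmenting path X4→Y2→X2→Y3 (+1); matched 5.
No augmenting path remains; maximum matching = 5.
König certificate: {X1, X2, X3, X4, Y6} is a vertex cover of size 5 (every listed pair touches it), so no matching can be larger.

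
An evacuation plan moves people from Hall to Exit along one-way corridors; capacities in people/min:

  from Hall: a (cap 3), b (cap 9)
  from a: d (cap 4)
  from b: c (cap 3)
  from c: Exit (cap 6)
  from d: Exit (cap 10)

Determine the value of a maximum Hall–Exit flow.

Augment Hall→a→d→Exit: bottleneck 3, flow now 3.
Augment Hall→b→c→Exit: bottleneck 3, flow now 6.
No augmenting path remains; maximum flow = 6.
In the residual graph, reachable from Hall: {Hall, b}.
Min-cut edges: Hall→a (3), b→c (3); capacity 3 + 3 = 6.
This cut is saturated, so no flow can exceed 6.

6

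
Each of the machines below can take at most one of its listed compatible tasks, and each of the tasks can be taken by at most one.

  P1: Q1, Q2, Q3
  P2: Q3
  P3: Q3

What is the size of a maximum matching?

2

Unit-capacity flow: source→left, listed edges, right→sink; max matching = max flow.
Augmenting path P1→Q1 (+1); matched 1.
Augmenting path P2→Q3 (+1); matched 2.
No augmenting path remains; maximum matching = 2.
König certificate: {P1, Q3} is a vertex cover of size 2 (every listed pair touches it), so no matching can be larger.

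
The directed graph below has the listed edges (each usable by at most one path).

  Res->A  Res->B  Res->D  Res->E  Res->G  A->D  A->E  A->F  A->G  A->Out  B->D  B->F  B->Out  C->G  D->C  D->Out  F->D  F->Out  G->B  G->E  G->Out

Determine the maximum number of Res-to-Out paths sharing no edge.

Assign every edge capacity 1; by Menger, the answer equals the max flow.
Path Res→A→Out (+1); total 1.
Path Res→B→Out (+1); total 2.
Path Res→D→Out (+1); total 3.
Path Res→G→Out (+1); total 4.
No residual Res→Out path; max flow = 4.
Certifying cut of size 4: {Res→A, Res→B, Res→D, Res→G}.

4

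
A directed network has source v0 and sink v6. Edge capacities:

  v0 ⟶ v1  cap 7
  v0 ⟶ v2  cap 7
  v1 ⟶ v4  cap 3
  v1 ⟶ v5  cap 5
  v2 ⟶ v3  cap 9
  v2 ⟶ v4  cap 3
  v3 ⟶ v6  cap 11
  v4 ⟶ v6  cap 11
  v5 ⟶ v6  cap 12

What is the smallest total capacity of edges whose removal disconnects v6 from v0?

Augment v0→v1→v4→v6: bottleneck 3, flow now 3.
Augment v0→v1→v5→v6: bottleneck 4, flow now 7.
Augment v0→v2→v3→v6: bottleneck 7, flow now 14.
No augmenting path remains; maximum flow = 14.
By max-flow min-cut, the minimum cut capacity equals the max flow.
In the residual graph, reachable from v0: {v0}.
Min-cut edges: v0→v1 (7), v0→v2 (7); capacity 7 + 7 = 14.

14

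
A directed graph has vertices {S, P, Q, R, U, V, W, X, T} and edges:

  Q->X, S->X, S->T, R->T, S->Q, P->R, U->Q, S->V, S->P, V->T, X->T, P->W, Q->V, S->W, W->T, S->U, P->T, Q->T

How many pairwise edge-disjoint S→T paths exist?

6

Assign every edge capacity 1; by Menger, the answer equals the max flow.
Path S→T (+1); total 1.
Path S→P→T (+1); total 2.
Path S→Q→T (+1); total 3.
Path S→V→T (+1); total 4.
Path S→W→T (+1); total 5.
Path S→X→T (+1); total 6.
No residual S→T path; max flow = 6.
Certifying cut of size 6: {Q→T, S→P, S→T, S→W, V→T, X→T}.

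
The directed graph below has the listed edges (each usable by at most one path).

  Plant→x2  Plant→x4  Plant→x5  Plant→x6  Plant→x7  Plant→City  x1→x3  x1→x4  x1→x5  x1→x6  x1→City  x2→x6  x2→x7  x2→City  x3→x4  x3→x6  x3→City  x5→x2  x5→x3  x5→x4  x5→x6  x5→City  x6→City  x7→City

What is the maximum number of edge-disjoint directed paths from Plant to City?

Assign every edge capacity 1; by Menger, the answer equals the max flow.
Path Plant→City (+1); total 1.
Path Plant→x2→City (+1); total 2.
Path Plant→x5→City (+1); total 3.
Path Plant→x6→City (+1); total 4.
Path Plant→x7→City (+1); total 5.
No residual Plant→City path; max flow = 5.
Certifying cut of size 5: {Plant→City, Plant→x2, Plant→x5, Plant→x6, Plant→x7}.

5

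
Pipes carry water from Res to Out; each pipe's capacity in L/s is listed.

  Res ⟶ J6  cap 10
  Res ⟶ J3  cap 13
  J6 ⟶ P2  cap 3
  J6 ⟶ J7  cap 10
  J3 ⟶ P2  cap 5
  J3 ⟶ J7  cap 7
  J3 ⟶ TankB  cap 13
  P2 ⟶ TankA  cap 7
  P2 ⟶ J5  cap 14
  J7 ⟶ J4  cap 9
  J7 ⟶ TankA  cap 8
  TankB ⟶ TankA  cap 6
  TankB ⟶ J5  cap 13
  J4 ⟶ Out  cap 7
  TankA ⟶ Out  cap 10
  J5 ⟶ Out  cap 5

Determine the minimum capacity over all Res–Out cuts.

22

Augment Res→J6→P2→TankA→Out: bottleneck 3, flow now 3.
Augment Res→J6→J7→J4→Out: bottleneck 7, flow now 10.
Augment Res→J3→P2→TankA→Out: bottleneck 4, flow now 14.
Augment Res→J3→P2→J5→Out: bottleneck 1, flow now 15.
Augment Res→J3→J7→TankA→Out: bottleneck 3, flow now 18.
Augment Res→J3→TankB→J5→Out: bottleneck 4, flow now 22.
No augmenting path remains; maximum flow = 22.
By max-flow min-cut, the minimum cut capacity equals the max flow.
In the residual graph, reachable from Res: {Res, J6, J3, P2, J7, TankB, J4, TankA, J5}.
Min-cut edges: J4→Out (7), TankA→Out (10), J5→Out (5); capacity 7 + 10 + 5 = 22.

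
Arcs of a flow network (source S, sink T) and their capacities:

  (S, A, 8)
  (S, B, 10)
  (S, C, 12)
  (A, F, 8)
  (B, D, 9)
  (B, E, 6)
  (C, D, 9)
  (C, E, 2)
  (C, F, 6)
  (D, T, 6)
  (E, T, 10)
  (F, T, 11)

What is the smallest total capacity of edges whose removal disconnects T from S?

25

Augment S→A→F→T: bottleneck 8, flow now 8.
Augment S→B→D→T: bottleneck 6, flow now 14.
Augment S→B→E→T: bottleneck 4, flow now 18.
Augment S→C→E→T: bottleneck 2, flow now 20.
Augment S→C→F→T: bottleneck 3, flow now 23.
Augment S→C→D→B→E→T: bottleneck 2, flow now 25. (uses reverse residual edge)
No augmenting path remains; maximum flow = 25.
By max-flow min-cut, the minimum cut capacity equals the max flow.
In the residual graph, reachable from S: {S, A, B, C, D, F}.
Min-cut edges: B→E (6), C→E (2), D→T (6), F→T (11); capacity 6 + 2 + 6 + 11 = 25.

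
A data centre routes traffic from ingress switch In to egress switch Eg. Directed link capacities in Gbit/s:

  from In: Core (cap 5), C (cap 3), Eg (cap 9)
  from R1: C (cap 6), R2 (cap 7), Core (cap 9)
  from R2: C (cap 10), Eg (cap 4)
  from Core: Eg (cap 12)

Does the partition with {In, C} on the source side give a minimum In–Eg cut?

Given cut capacity: 5 + 9 = 14.
Augment In→Eg: bottleneck 9, flow now 9.
Augment In→Core→Eg: bottleneck 5, flow now 14.
No augmenting path remains; maximum flow = 14.
Cut capacity 14 equals the max flow, so it is a minimum cut.

Yes — it is a minimum cut (capacity 14).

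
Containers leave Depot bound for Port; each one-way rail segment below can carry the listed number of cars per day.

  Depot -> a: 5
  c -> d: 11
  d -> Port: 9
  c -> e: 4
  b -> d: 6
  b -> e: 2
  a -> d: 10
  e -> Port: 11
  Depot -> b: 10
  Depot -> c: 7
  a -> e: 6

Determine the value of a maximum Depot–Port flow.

20

Augment Depot→a→d→Port: bottleneck 5, flow now 5.
Augment Depot→b→d→Port: bottleneck 4, flow now 9.
Augment Depot→b→e→Port: bottleneck 2, flow now 11.
Augment Depot→c→e→Port: bottleneck 4, flow now 15.
Augment Depot→b→d→a→e→Port: bottleneck 2, flow now 17. (uses reverse residual edge)
Augment Depot→c→d→a→e→Port: bottleneck 3, flow now 20. (uses reverse residual edge)
No augmenting path remains; maximum flow = 20.
In the residual graph, reachable from Depot: {Depot, b}.
Min-cut edges: Depot→a (5), Depot→c (7), b→d (6), b→e (2); capacity 5 + 7 + 6 + 2 = 20.
This cut is saturated, so no flow can exceed 20.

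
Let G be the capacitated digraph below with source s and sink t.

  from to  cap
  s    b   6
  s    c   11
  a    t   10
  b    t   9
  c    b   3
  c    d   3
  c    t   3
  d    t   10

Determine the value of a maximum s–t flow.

Augment s→b→t: bottleneck 6, flow now 6.
Augment s→c→t: bottleneck 3, flow now 9.
Augment s→c→b→t: bottleneck 3, flow now 12.
Augment s→c→d→t: bottleneck 3, flow now 15.
No augmenting path remains; maximum flow = 15.
In the residual graph, reachable from s: {s, c}.
Min-cut edges: s→b (6), c→b (3), c→d (3), c→t (3); capacity 6 + 3 + 3 + 3 = 15.
This cut is saturated, so no flow can exceed 15.

15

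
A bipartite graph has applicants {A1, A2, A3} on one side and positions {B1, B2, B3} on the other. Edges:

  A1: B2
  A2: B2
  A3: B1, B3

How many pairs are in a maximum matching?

Unit-capacity flow: source→left, listed edges, right→sink; max matching = max flow.
Augmenting path A1→B2 (+1); matched 1.
Augmenting path A3→B1 (+1); matched 2.
No augmenting path remains; maximum matching = 2.
König certificate: {A3, B2} is a vertex cover of size 2 (every listed pair touches it), so no matching can be larger.

2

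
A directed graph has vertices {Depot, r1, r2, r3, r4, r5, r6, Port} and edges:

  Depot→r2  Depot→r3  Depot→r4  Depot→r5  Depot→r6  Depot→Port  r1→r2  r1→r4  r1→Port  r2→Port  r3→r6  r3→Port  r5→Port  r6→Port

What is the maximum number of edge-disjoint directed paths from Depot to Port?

5

Assign every edge capacity 1; by Menger, the answer equals the max flow.
Path Depot→Port (+1); total 1.
Path Depot→r2→Port (+1); total 2.
Path Depot→r3→Port (+1); total 3.
Path Depot→r5→Port (+1); total 4.
Path Depot→r6→Port (+1); total 5.
No residual Depot→Port path; max flow = 5.
Certifying cut of size 5: {Depot→Port, Depot→r2, Depot→r3, Depot→r5, Depot→r6}.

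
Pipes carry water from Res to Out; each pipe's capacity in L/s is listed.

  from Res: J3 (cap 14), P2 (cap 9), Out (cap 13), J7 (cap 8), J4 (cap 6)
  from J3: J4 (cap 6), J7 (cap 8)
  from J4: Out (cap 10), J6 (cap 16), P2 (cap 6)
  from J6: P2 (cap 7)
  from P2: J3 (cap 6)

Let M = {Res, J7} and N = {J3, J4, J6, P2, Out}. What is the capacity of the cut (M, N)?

Edges leaving {Res, J7}: Res→J3 (14), Res→J4 (6), Res→P2 (9), Res→Out (13).
Cut capacity = 14 + 6 + 9 + 13 = 42.

42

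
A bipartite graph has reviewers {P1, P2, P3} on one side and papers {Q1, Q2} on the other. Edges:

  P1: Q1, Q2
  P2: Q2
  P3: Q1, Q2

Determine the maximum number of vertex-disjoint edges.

Unit-capacity flow: source→left, listed edges, right→sink; max matching = max flow.
Augmenting path P1→Q1 (+1); matched 1.
Augmenting path P2→Q2 (+1); matched 2.
No augmenting path remains; maximum matching = 2.
König certificate: {Q1, Q2} is a vertex cover of size 2 (every listed pair touches it), so no matching can be larger.

2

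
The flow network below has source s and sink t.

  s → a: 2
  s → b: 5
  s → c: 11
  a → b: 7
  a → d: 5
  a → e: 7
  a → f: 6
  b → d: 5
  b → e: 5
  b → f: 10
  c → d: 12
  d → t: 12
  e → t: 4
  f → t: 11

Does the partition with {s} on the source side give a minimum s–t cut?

Yes — it is a minimum cut (capacity 18).

Given cut capacity: 2 + 5 + 11 = 18.
Augment s→a→d→t: bottleneck 2, flow now 2.
Augment s→b→d→t: bottleneck 5, flow now 7.
Augment s→c→d→t: bottleneck 5, flow now 12.
Augment s→c→d→a→e→t: bottleneck 2, flow now 14. (uses reverse residual edge)
Augment s→c→d→b→e→t: bottleneck 2, flow now 16. (uses reverse residual edge)
Augment s→c→d→b→f→t: bottleneck 2, flow now 18. (uses reverse residual edge)
No augmenting path remains; maximum flow = 18.
Cut capacity 18 equals the max flow, so it is a minimum cut.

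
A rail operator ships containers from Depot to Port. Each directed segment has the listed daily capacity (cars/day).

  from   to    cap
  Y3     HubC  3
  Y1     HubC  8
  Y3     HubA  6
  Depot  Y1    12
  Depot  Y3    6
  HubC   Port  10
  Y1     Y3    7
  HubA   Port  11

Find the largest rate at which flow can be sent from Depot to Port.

Augment Depot→Y1→HubC→Port: bottleneck 8, flow now 8.
Augment Depot→Y3→HubA→Port: bottleneck 6, flow now 14.
Augment Depot→Y1→Y3→HubC→Port: bottleneck 2, flow now 16.
No augmenting path remains; maximum flow = 16.
In the residual graph, reachable from Depot: {Depot, Y1, Y3, HubC}.
Min-cut edges: Y3→HubA (6), HubC→Port (10); capacity 6 + 10 = 16.
This cut is saturated, so no flow can exceed 16.

16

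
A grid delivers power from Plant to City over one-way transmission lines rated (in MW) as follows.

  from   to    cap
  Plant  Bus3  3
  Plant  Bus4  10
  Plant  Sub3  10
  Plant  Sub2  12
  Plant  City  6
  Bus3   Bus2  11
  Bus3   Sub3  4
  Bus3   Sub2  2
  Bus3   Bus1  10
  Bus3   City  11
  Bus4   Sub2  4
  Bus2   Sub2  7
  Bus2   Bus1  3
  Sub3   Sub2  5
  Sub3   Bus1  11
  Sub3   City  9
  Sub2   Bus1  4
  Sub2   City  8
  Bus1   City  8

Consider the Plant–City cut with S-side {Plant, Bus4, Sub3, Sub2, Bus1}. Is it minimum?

Given cut capacity: 3 + 6 + 9 + 8 + 8 = 34.
Augment Plant→City: bottleneck 6, flow now 6.
Augment Plant→Bus3→City: bottleneck 3, flow now 9.
Augment Plant→Sub3→City: bottleneck 9, flow now 18.
Augment Plant→Sub2→City: bottleneck 8, flow now 26.
Augment Plant→Sub3→Bus1→City: bottleneck 1, flow now 27.
Augment Plant→Sub2→Bus1→City: bottleneck 4, flow now 31.
No augmenting path remains; maximum flow = 31.
In the residual graph, reachable from Plant: {Plant, Bus4, Sub2}.
Min-cut edges: Plant→Bus3 (3), Plant→Sub3 (10), Plant→City (6), Sub2→Bus1 (4), Sub2→City (8); capacity 3 + 10 + 6 + 4 + 8 = 31.
Cut capacity 34 exceeds the max flow 31, so it is not minimum.

No — its capacity is 34, but the minimum cut has capacity 31.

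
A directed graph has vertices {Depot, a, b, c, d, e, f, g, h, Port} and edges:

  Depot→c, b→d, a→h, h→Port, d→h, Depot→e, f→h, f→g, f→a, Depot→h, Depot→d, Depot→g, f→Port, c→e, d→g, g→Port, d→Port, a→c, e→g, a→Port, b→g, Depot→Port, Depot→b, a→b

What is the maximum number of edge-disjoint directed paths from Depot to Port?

Assign every edge capacity 1; by Menger, the answer equals the max flow.
Path Depot→Port (+1); total 1.
Path Depot→d→Port (+1); total 2.
Path Depot→g→Port (+1); total 3.
Path Depot→h→Port (+1); total 4.
No residual Depot→Port path; max flow = 4.
Certifying cut of size 4: {Depot→Port, d→Port, g→Port, h→Port}.

4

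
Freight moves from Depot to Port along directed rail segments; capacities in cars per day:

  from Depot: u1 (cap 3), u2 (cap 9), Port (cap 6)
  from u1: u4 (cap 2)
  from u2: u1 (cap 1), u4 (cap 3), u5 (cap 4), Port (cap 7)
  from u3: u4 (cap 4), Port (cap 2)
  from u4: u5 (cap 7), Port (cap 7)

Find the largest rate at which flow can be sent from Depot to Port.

Augment Depot→Port: bottleneck 6, flow now 6.
Augment Depot→u2→Port: bottleneck 7, flow now 13.
Augment Depot→u1→u4→Port: bottleneck 2, flow now 15.
Augment Depot→u2→u4→Port: bottleneck 2, flow now 17.
No augmenting path remains; maximum flow = 17.
In the residual graph, reachable from Depot: {Depot, u1}.
Min-cut edges: Depot→u2 (9), Depot→Port (6), u1→u4 (2); capacity 9 + 6 + 2 = 17.
This cut is saturated, so no flow can exceed 17.

17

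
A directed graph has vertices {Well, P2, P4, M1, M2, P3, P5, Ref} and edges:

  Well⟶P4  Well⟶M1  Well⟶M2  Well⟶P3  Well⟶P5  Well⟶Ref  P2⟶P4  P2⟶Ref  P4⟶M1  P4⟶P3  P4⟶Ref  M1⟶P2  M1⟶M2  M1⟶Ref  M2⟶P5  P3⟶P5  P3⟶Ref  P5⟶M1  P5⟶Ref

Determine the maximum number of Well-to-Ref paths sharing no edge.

Assign every edge capacity 1; by Menger, the answer equals the max flow.
Path Well→Ref (+1); total 1.
Path Well→P4→Ref (+1); total 2.
Path Well→M1→Ref (+1); total 3.
Path Well→P3→Ref (+1); total 4.
Path Well→P5→Ref (+1); total 5.
Path Well→M2→P5→M1→P2→Ref (+1); total 6.
No residual Well→Ref path; max flow = 6.
Certifying cut of size 6: {Well→M1, Well→M2, Well→P3, Well→P4, Well→P5, Well→Ref}.

6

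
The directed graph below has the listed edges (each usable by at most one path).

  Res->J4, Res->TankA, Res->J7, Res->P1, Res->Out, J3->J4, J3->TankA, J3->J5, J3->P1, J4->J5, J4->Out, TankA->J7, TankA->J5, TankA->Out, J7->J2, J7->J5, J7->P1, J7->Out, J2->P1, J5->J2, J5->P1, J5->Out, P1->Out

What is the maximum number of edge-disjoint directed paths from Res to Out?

5

Assign every edge capacity 1; by Menger, the answer equals the max flow.
Path Res→Out (+1); total 1.
Path Res→J4→Out (+1); total 2.
Path Res→TankA→Out (+1); total 3.
Path Res→J7→Out (+1); total 4.
Path Res→P1→Out (+1); total 5.
No residual Res→Out path; max flow = 5.
Certifying cut of size 5: {Res→J4, Res→J7, Res→Out, Res→P1, Res→TankA}.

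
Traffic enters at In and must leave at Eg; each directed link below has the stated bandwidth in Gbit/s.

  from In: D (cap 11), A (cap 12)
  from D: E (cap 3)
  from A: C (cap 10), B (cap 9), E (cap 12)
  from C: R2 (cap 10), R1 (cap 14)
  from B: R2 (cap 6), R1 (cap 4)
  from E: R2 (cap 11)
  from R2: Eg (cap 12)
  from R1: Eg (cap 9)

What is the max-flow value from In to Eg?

15

Augment In→D→E→R2→Eg: bottleneck 3, flow now 3.
Augment In→A→C→R2→Eg: bottleneck 9, flow now 12.
Augment In→A→C→R1→Eg: bottleneck 1, flow now 13.
Augment In→A→B→R1→Eg: bottleneck 2, flow now 15.
No augmenting path remains; maximum flow = 15.
In the residual graph, reachable from In: {In, D}.
Min-cut edges: In→A (12), D→E (3); capacity 12 + 3 = 15.
This cut is saturated, so no flow can exceed 15.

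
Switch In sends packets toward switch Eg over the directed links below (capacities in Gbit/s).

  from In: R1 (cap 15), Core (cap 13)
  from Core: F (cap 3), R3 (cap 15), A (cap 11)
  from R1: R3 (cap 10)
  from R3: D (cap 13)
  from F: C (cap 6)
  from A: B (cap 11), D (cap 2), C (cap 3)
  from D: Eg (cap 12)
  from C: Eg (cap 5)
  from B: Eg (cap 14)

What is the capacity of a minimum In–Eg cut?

Augment In→Core→R3→D→Eg: bottleneck 12, flow now 12.
Augment In→Core→F→C→Eg: bottleneck 1, flow now 13.
Augment In→R1→R3→Core→F→C→Eg: bottleneck 2, flow now 15. (uses reverse residual edge)
Augment In→R1→R3→Core→A→C→Eg: bottleneck 2, flow now 17. (uses reverse residual edge)
Augment In→R1→R3→Core→A→B→Eg: bottleneck 6, flow now 23. (uses reverse residual edge)
No augmenting path remains; maximum flow = 23.
By max-flow min-cut, the minimum cut capacity equals the max flow.
In the residual graph, reachable from In: {In, R1}.
Min-cut edges: In→Core (13), R1→R3 (10); capacity 13 + 10 = 23.

23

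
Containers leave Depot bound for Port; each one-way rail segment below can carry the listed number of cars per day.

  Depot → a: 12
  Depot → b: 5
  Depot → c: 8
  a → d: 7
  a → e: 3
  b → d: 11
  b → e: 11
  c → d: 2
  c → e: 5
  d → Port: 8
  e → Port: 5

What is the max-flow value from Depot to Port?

13

Augment Depot→a→d→Port: bottleneck 7, flow now 7.
Augment Depot→a→e→Port: bottleneck 3, flow now 10.
Augment Depot→b→d→Port: bottleneck 1, flow now 11.
Augment Depot→b→e→Port: bottleneck 2, flow now 13.
No augmenting path remains; maximum flow = 13.
In the residual graph, reachable from Depot: {Depot, a, b, c, d, e}.
Min-cut edges: d→Port (8), e→Port (5); capacity 8 + 5 = 13.
This cut is saturated, so no flow can exceed 13.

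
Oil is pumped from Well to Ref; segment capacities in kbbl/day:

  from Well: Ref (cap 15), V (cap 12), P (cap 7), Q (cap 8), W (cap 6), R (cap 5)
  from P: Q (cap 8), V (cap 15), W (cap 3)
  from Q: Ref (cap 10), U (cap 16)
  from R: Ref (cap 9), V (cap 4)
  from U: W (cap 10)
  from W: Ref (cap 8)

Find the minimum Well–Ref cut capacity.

38

Augment Well→Ref: bottleneck 15, flow now 15.
Augment Well→Q→Ref: bottleneck 8, flow now 23.
Augment Well→R→Ref: bottleneck 5, flow now 28.
Augment Well→W→Ref: bottleneck 6, flow now 34.
Augment Well→P→Q→Ref: bottleneck 2, flow now 36.
Augment Well→P→W→Ref: bottleneck 2, flow now 38.
No augmenting path remains; maximum flow = 38.
By max-flow min-cut, the minimum cut capacity equals the max flow.
In the residual graph, reachable from Well: {Well, P, Q, U, V, W}.
Min-cut edges: Well→R (5), Well→Ref (15), Q→Ref (10), W→Ref (8); capacity 5 + 15 + 10 + 8 = 38.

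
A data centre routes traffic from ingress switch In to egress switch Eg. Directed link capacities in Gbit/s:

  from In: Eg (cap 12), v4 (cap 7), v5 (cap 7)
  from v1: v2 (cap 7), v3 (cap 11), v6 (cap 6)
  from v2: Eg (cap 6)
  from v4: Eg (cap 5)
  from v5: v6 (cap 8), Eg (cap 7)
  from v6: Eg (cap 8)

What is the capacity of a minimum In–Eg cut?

Augment In→Eg: bottleneck 12, flow now 12.
Augment In→v4→Eg: bottleneck 5, flow now 17.
Augment In→v5→Eg: bottleneck 7, flow now 24.
No augmenting path remains; maximum flow = 24.
By max-flow min-cut, the minimum cut capacity equals the max flow.
In the residual graph, reachable from In: {In, v4}.
Min-cut edges: In→v5 (7), In→Eg (12), v4→Eg (5); capacity 7 + 12 + 5 = 24.

24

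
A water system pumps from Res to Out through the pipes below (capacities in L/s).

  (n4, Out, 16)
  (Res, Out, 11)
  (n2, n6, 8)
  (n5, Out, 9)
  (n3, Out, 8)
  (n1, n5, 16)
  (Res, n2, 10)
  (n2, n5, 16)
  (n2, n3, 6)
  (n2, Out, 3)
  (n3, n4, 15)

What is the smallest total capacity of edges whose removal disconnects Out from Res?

Augment Res→Out: bottleneck 11, flow now 11.
Augment Res→n2→Out: bottleneck 3, flow now 14.
Augment Res→n2→n3→Out: bottleneck 6, flow now 20.
Augment Res→n2→n5→Out: bottleneck 1, flow now 21.
No augmenting path remains; maximum flow = 21.
By max-flow min-cut, the minimum cut capacity equals the max flow.
In the residual graph, reachable from Res: {Res}.
Min-cut edges: Res→n2 (10), Res→Out (11); capacity 10 + 11 = 21.

21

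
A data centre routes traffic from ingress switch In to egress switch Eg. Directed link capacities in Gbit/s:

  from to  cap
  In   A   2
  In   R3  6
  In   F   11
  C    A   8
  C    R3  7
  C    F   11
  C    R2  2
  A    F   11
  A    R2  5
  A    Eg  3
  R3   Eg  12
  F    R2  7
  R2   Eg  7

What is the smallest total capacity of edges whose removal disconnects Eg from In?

15

Augment In→A→Eg: bottleneck 2, flow now 2.
Augment In→R3→Eg: bottleneck 6, flow now 8.
Augment In→F→R2→Eg: bottleneck 7, flow now 15.
No augmenting path remains; maximum flow = 15.
By max-flow min-cut, the minimum cut capacity equals the max flow.
In the residual graph, reachable from In: {In, F}.
Min-cut edges: In→A (2), In→R3 (6), F→R2 (7); capacity 2 + 6 + 7 = 15.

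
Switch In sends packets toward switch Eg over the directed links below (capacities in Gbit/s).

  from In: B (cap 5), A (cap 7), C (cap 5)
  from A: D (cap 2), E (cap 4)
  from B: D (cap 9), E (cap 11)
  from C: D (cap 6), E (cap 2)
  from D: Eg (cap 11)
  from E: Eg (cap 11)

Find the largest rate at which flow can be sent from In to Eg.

16

Augment In→A→D→Eg: bottleneck 2, flow now 2.
Augment In→A→E→Eg: bottleneck 4, flow now 6.
Augment In→B→D→Eg: bottleneck 5, flow now 11.
Augment In→C→D→Eg: bottleneck 4, flow now 15.
Augment In→C→E→Eg: bottleneck 1, flow now 16.
No augmenting path remains; maximum flow = 16.
In the residual graph, reachable from In: {In, A}.
Min-cut edges: In→B (5), In→C (5), A→D (2), A→E (4); capacity 5 + 5 + 2 + 4 = 16.
This cut is saturated, so no flow can exceed 16.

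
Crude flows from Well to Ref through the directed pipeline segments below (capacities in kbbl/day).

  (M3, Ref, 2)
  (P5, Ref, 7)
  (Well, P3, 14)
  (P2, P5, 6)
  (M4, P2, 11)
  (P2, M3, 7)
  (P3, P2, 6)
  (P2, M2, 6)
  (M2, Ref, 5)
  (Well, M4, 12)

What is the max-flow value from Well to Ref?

13

Augment Well→P3→P2→M3→Ref: bottleneck 2, flow now 2.
Augment Well→P3→P2→P5→Ref: bottleneck 4, flow now 6.
Augment Well→M4→P2→P5→Ref: bottleneck 2, flow now 8.
Augment Well→M4→P2→M2→Ref: bottleneck 5, flow now 13.
No augmenting path remains; maximum flow = 13.
In the residual graph, reachable from Well: {Well, P3, M4, P2, M3, M2}.
Min-cut edges: P2→P5 (6), M3→Ref (2), M2→Ref (5); capacity 6 + 2 + 5 = 13.
This cut is saturated, so no flow can exceed 13.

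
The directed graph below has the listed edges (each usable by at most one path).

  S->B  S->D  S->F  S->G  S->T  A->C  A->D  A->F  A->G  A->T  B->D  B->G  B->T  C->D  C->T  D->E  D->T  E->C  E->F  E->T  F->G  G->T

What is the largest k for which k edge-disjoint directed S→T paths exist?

Assign every edge capacity 1; by Menger, the answer equals the max flow.
Path S→T (+1); total 1.
Path S→B→T (+1); total 2.
Path S→D→T (+1); total 3.
Path S→G→T (+1); total 4.
No residual S→T path; max flow = 4.
Certifying cut of size 4: {G→T, S→B, S→D, S→T}.

4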